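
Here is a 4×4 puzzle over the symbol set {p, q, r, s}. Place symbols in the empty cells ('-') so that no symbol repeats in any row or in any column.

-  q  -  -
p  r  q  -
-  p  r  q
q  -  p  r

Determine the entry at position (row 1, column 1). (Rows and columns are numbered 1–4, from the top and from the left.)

r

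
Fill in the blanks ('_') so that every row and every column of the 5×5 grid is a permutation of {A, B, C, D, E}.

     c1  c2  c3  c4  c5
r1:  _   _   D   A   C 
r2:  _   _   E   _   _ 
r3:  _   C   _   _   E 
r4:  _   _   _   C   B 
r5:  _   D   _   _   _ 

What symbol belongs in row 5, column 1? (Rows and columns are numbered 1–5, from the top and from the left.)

B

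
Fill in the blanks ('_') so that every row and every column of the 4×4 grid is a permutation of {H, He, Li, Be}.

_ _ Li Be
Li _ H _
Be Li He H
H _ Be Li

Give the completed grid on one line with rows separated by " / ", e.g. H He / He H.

(r1,c1) = He
(r1,c2) = H
(r2,c4) = He
(r4,c2) = He
(r2,c2) = Be

He H Li Be / Li Be H He / Be Li He H / H He Be Li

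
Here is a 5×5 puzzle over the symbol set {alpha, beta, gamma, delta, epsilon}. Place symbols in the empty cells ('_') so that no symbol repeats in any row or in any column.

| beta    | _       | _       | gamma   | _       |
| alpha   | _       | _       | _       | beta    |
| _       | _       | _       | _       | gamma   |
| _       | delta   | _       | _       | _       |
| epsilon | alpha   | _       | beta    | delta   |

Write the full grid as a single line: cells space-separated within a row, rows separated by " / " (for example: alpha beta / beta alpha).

Cell (r1,c2): row 1 has {beta,gamma}; column 2 has {alpha,delta} → epsilon.
Cell (r1,c5): row 1 has {beta,gamma,epsilon}; column 5 has {beta,gamma,delta} → alpha.
Cell (r2,c2): row 2 has {alpha,beta}; column 2 has {alpha,delta,epsilon} → gamma.
Cell (r3,c1): row 3 has {gamma}; column 1 has {alpha,beta,epsilon} → delta.
Cell (r3,c2): row 3 has {gamma,delta}; column 2 has {alpha,gamma,delta,epsilon} → beta.
Cell (r4,c1): row 4 has {delta}; column 1 has {alpha,beta,delta,epsilon} → gamma.
Cell (r4,c5): row 4 has {gamma,delta}; column 5 has {alpha,beta,gamma,delta} → epsilon.
Cell (r5,c3): row 5 has {alpha,beta,delta,epsilon}; column 3 is empty so far → gamma.
Cell (r1,c3): row 1 has {alpha,beta,gamma,epsilon}; column 3 has {gamma} → delta.
Cell (r2,c3): row 2 has {alpha,beta,gamma}; column 3 has {gamma,delta} → epsilon.
Cell (r2,c4): row 2 has {alpha,beta,gamma,epsilon}; column 4 has {beta,gamma} → delta.
Cell (r3,c3): row 3 has {beta,gamma,delta}; column 3 has {gamma,delta,epsilon} → alpha.
Cell (r3,c4): row 3 has {alpha,beta,gamma,delta}; column 4 has {beta,gamma,delta} → epsilon.
Cell (r4,c3): row 4 has {gamma,delta,epsilon}; column 3 has {alpha,gamma,delta,epsilon} → beta.
Cell (r4,c4): row 4 has {beta,gamma,delta,epsilon}; column 4 has {beta,gamma,delta,epsilon} → alpha.

beta epsilon delta gamma alpha / alpha gamma epsilon delta beta / delta beta alpha epsilon gamma / gamma delta beta alpha epsilon / epsilon alpha gamma beta delta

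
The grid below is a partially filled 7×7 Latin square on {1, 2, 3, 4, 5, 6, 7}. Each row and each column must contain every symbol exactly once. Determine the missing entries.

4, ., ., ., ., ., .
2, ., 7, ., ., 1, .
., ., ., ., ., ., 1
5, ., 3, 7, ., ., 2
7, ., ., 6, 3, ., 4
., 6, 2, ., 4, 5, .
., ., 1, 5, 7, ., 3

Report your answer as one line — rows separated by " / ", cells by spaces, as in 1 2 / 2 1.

4 7 6 1 2 3 5 / 2 3 7 4 5 1 6 / 3 5 4 2 6 7 1 / 5 4 3 7 1 6 2 / 7 1 5 6 3 2 4 / 1 6 2 3 4 5 7 / 6 2 1 5 7 4 3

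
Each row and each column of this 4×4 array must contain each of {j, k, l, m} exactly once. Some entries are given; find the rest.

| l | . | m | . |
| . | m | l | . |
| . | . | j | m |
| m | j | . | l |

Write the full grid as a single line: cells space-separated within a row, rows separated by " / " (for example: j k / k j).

(r1,c2) = k
(r1,c4) = j
(r2,c4) = k
(r3,c1) = k
(r3,c2) = l
(r4,c3) = k
(r2,c1) = j

l k m j / j m l k / k l j m / m j k l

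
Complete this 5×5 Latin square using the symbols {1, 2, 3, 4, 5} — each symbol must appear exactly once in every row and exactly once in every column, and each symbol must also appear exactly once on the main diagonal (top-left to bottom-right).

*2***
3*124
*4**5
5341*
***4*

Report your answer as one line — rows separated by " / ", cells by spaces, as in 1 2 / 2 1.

4 2 3 5 1 / 3 5 1 2 4 / 1 4 2 3 5 / 5 3 4 1 2 / 2 1 5 4 3

(r1,c1): row 1 has {2}; column 1 has {3,5}; the diagonal has {1}, so it must be 4.
(r2,c2): row 2 has {1,2,3,4}; column 2 has {2,3,4}; the diagonal has {1,4}, so it must be 5.
(r3,c4): row 3 has {4,5}; column 4 has {1,2,4}, so it must be 3.
(r4,c5): row 4 has {1,3,4,5}; column 5 has {4,5}, so it must be 2.
(r5,c2): row 5 has {4}; column 2 has {2,3,4,5}, so it must be 1.
(r5,c5): row 5 has {1,4}; column 5 has {2,4,5}; the diagonal has {1,4,5}, so it must be 3.
(r1,c4): row 1 has {2,4}; column 4 has {1,2,3,4}, so it must be 5.
(r1,c5): row 1 has {2,4,5}; column 5 has {2,3,4,5}, so it must be 1.
(r3,c3): row 3 has {3,4,5}; column 3 has {1,4}; the diagonal has {1,3,4,5}, so it must be 2.
(r5,c1): row 5 has {1,3,4}; column 1 has {3,4,5}, so it must be 2.
(r5,c3): row 5 has {1,2,3,4}; column 3 has {1,2,4}, so it must be 5.
(r1,c3): row 1 has {1,2,4,5}; column 3 has {1,2,4,5}, so it must be 3.
(r3,c1): row 3 has {2,3,4,5}; column 1 has {2,3,4,5}, so it must be 1.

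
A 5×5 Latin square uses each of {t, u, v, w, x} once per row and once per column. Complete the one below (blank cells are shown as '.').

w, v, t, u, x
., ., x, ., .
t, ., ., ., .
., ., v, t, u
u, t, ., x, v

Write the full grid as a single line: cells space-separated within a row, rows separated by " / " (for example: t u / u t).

w v t u x / v u x w t / t x u v w / x w v t u / u t w x v

row 2 has {x}; column 1 has {t,u,w} — only v is left for (r2,c1).
row 2 has {v,x}; column 4 has {t,u,x} — only w is left for (r2,c4).
row 2 has {v,w,x}; column 5 has {u,v,x} — only t is left for (r2,c5).
row 3 has {t}; column 4 has {t,u,w,x} — only v is left for (r3,c4).
row 3 has {t,v}; column 5 has {t,u,v,x} — only w is left for (r3,c5).
row 4 has {t,u,v}; column 1 has {t,u,v,w} — only x is left for (r4,c1).
row 4 has {t,u,v,x}; column 2 has {t,v} — only w is left for (r4,c2).
row 5 has {t,u,v,x}; column 3 has {t,v,x} — only w is left for (r5,c3).
row 2 has {t,v,w,x}; column 2 has {t,v,w} — only u is left for (r2,c2).
row 3 has {t,v,w}; column 2 has {t,u,v,w} — only x is left for (r3,c2).
row 3 has {t,v,w,x}; column 3 has {t,v,w,x} — only u is left for (r3,c3).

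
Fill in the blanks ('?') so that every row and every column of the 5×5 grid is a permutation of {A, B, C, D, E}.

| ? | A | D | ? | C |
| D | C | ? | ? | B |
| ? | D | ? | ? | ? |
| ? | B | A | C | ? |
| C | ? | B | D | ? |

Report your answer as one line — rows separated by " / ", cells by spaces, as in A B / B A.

(r2,c3) = E
(r2,c4) = A
(r3,c3) = C
(r4,c1) = E
(r4,c5) = D
(r5,c2) = E
(r5,c5) = A
(r1,c1) = B
(r1,c4) = E
(r3,c1) = A
(r3,c4) = B
(r3,c5) = E

B A D E C / D C E A B / A D C B E / E B A C D / C E B D A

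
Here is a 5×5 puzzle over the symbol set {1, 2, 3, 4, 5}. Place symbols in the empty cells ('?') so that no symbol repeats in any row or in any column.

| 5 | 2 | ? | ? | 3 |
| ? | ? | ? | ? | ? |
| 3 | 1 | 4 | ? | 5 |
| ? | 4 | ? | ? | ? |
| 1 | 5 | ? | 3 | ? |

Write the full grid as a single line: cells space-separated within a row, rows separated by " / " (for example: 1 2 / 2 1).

5 2 1 4 3 / 4 3 5 1 2 / 3 1 4 2 5 / 2 4 3 5 1 / 1 5 2 3 4

(r1,c3) = 1
(r1,c4) = 4
(r2,c2) = 3
(r3,c4) = 2
(r4,c1) = 2
(r4,c5) = 1
(r5,c3) = 2
(r5,c5) = 4
(r2,c1) = 4
(r2,c3) = 5
(r2,c4) = 1
(r2,c5) = 2
(r4,c3) = 3
(r4,c4) = 5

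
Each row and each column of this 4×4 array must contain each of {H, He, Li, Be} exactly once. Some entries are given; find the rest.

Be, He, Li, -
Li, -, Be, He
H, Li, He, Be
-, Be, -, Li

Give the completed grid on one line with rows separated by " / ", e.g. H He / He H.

Be He Li H / Li H Be He / H Li He Be / He Be H Li

(r1,c4) = H
(r2,c2) = H
(r4,c1) = He
(r4,c3) = H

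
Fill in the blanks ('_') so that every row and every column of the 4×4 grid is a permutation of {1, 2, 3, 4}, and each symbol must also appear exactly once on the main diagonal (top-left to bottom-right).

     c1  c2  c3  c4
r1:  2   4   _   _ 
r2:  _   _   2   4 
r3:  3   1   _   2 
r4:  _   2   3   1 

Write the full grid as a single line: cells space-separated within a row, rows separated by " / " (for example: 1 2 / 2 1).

(r1,c3) = 1
(r1,c4) = 3
(r2,c1) = 1
(r2,c2) = 3
(r3,c3) = 4
(r4,c1) = 4

2 4 1 3 / 1 3 2 4 / 3 1 4 2 / 4 2 3 1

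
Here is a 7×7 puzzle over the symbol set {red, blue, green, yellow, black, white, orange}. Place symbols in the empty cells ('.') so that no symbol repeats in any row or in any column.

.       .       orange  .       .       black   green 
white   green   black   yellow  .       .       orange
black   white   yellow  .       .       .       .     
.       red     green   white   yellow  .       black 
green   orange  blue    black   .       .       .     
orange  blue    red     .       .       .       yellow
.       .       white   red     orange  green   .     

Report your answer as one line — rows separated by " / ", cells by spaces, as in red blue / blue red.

row 1 has {green,black,orange}; column 2 has {red,blue,green,white,orange} — only yellow is left for (r1,c2).
row 1 has {green,yellow,black,orange}; column 4 has {red,yellow,black,white} — only blue is left for (r1,c4).
row 4 has {red,green,yellow,black,white}; column 1 has {green,black,white,orange} — only blue is left for (r4,c1).
row 4 has {red,blue,green,yellow,black,white}; column 6 has {green,black} — only orange is left for (r4,c6).
row 6 has {red,blue,yellow,orange}; column 4 has {red,blue,yellow,black,white} — only green is left for (r6,c4).
row 6 has {red,blue,green,yellow,orange}; column 6 has {green,black,orange} — only white is left for (r6,c6).
row 7 has {red,green,white,orange}; column 1 has {blue,green,black,white,orange} — only yellow is left for (r7,c1).
row 7 has {red,green,yellow,white,orange}; column 2 has {red,blue,green,yellow,white,orange} — only black is left for (r7,c2).
row 7 has {red,green,yellow,black,white,orange}; column 7 has {green,yellow,black,orange} — only blue is left for (r7,c7).
row 1 has {blue,green,yellow,black,orange}; column 1 has {blue,green,yellow,black,white,orange} — only red is left for (r1,c1).
row 1 has {red,blue,green,yellow,black,orange}; column 5 has {yellow,orange} — only white is left for (r1,c5).
row 3 has {yellow,black,white}; column 4 has {red,blue,green,yellow,black,white} — only orange is left for (r3,c4).
row 3 has {yellow,black,white,orange}; column 7 has {blue,green,yellow,black,orange} — only red is left for (r3,c7).
row 5 has {blue,green,black,orange}; column 5 has {yellow,white,orange} — only red is left for (r5,c5).
row 5 has {red,blue,green,black,orange}; column 6 has {green,black,white,orange} — only yellow is left for (r5,c6).
row 5 has {red,blue,green,yellow,black,orange}; column 7 has {red,blue,green,yellow,black,orange} — only white is left for (r5,c7).
row 6 has {red,blue,green,yellow,white,orange}; column 5 has {red,yellow,white,orange} — only black is left for (r6,c5).
row 2 has {green,yellow,black,white,orange}; column 5 has {red,yellow,black,white,orange} — only blue is left for (r2,c5).
row 2 has {blue,green,yellow,black,white,orange}; column 6 has {green,yellow,black,white,orange} — only red is left for (r2,c6).
row 3 has {red,yellow,black,white,orange}; column 5 has {red,blue,yellow,black,white,orange} — only green is left for (r3,c5).
row 3 has {red,green,yellow,black,white,orange}; column 6 has {red,green,yellow,black,white,orange} — only blue is left for (r3,c6).

red yellow orange blue white black green / white green black yellow blue red orange / black white yellow orange green blue red / blue red green white yellow orange black / green orange blue black red yellow white / orange blue red green black white yellow / yellow black white red orange green blue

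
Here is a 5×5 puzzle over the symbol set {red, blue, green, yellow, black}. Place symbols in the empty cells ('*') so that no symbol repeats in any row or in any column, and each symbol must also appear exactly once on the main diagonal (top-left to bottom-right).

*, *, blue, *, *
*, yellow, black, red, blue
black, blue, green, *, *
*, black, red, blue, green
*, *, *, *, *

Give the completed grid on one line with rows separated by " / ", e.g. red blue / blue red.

(r1,c1) = red
(r1,c2) = green
(r2,c1) = green
(r3,c4) = yellow
(r3,c5) = red
(r4,c1) = yellow
(r5,c1) = blue
(r5,c2) = red
(r5,c3) = yellow
(r5,c5) = black
(r1,c4) = black
(r1,c5) = yellow
(r5,c4) = green

red green blue black yellow / green yellow black red blue / black blue green yellow red / yellow black red blue green / blue red yellow green black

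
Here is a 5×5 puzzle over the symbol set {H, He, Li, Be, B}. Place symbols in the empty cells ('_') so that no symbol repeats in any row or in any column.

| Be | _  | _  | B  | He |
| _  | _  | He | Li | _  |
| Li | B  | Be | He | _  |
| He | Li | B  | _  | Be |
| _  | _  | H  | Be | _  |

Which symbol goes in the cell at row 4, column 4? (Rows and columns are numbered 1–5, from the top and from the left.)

H

(r1,c2): row 1 has {He,Be,B}; column 2 has {Li,B}, so it must be H.
(r1,c3): row 1 has {H,He,Be,B}; column 3 has {H,He,Be,B}, so it must be Li.
(r2,c2): row 2 has {He,Li}; column 2 has {H,Li,B}, so it must be Be.
(r3,c5): row 3 has {He,Li,Be,B}; column 5 has {He,Be}, so it must be H.
(r4,c4): row 4 has {He,Li,Be,B}; column 4 has {He,Li,Be,B}, so it must be H.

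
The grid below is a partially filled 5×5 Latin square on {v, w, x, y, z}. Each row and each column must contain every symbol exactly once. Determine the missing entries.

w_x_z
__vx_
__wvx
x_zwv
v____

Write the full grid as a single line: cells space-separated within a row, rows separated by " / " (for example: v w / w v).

Cell (r1,c4): row 1 has {w,x,z}; column 4 has {v,w,x} → y.
Cell (r4,c2): row 4 has {v,w,x,z}; column 2 is empty so far → y.
Cell (r5,c3): row 5 has {v}; column 3 has {v,w,x,z} → y.
Cell (r5,c4): row 5 has {v,y}; column 4 has {v,w,x,y} → z.
Cell (r5,c5): row 5 has {v,y,z}; column 5 has {v,x,z} → w.
Cell (r1,c2): row 1 has {w,x,y,z}; column 2 has {y} → v.
Cell (r2,c5): row 2 has {v,x}; column 5 has {v,w,x,z} → y.
Cell (r3,c2): row 3 has {v,w,x}; column 2 has {v,y} → z.
Cell (r5,c2): row 5 has {v,w,y,z}; column 2 has {v,y,z} → x.
Cell (r2,c1): row 2 has {v,x,y}; column 1 has {v,w,x} → z.
Cell (r2,c2): row 2 has {v,x,y,z}; column 2 has {v,x,y,z} → w.
Cell (r3,c1): row 3 has {v,w,x,z}; column 1 has {v,w,x,z} → y.

w v x y z / z w v x y / y z w v x / x y z w v / v x y z w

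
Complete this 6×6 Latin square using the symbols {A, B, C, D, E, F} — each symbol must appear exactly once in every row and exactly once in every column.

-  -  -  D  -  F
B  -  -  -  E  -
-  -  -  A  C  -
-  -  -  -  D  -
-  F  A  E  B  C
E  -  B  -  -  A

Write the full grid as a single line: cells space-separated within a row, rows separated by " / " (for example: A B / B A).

Cell (r1,c5): row 1 has {D,F}; column 5 has {B,C,D,E} → A.
Cell (r2,c6): row 2 has {B,E}; column 6 has {A,C,F} → D.
Cell (r5,c1): row 5 has {A,B,C,E,F}; column 1 has {B,E} → D.
Cell (r6,c5): row 6 has {A,B,E}; column 5 has {A,B,C,D,E} → F.
Cell (r1,c1): row 1 has {A,D,F}; column 1 has {B,D,E} → C.
Cell (r1,c3): row 1 has {A,C,D,F}; column 3 has {A,B} → E.
Cell (r3,c1): row 3 has {A,C}; column 1 has {B,C,D,E} → F.
Cell (r3,c3): row 3 has {A,C,F}; column 3 has {A,B,E} → D.
Cell (r4,c1): row 4 has {D}; column 1 has {B,C,D,E,F} → A.
Cell (r6,c4): row 6 has {A,B,E,F}; column 4 has {A,D,E} → C.
Cell (r1,c2): row 1 has {A,C,D,E,F}; column 2 has {F} → B.
Cell (r2,c4): row 2 has {B,D,E}; column 4 has {A,C,D,E} → F.
Cell (r3,c2): row 3 has {A,C,D,F}; column 2 has {B,F} → E.
Cell (r3,c6): row 3 has {A,C,D,E,F}; column 6 has {A,C,D,F} → B.
Cell (r4,c2): row 4 has {A,D}; column 2 has {B,E,F} → C.
Cell (r4,c3): row 4 has {A,C,D}; column 3 has {A,B,D,E} → F.
Cell (r4,c4): row 4 has {A,C,D,F}; column 4 has {A,C,D,E,F} → B.
Cell (r4,c6): row 4 has {A,B,C,D,F}; column 6 has {A,B,C,D,F} → E.
Cell (r6,c2): row 6 has {A,B,C,E,F}; column 2 has {B,C,E,F} → D.
Cell (r2,c2): row 2 has {B,D,E,F}; column 2 has {B,C,D,E,F} → A.
Cell (r2,c3): row 2 has {A,B,D,E,F}; column 3 has {A,B,D,E,F} → C.

C B E D A F / B A C F E D / F E D A C B / A C F B D E / D F A E B C / E D B C F A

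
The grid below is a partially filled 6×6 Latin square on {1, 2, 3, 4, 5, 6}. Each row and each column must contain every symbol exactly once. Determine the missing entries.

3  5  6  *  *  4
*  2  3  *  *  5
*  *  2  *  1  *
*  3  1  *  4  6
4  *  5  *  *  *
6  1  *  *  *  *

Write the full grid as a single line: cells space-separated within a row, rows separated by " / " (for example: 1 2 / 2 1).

3 5 6 1 2 4 / 1 2 3 4 6 5 / 5 4 2 6 1 3 / 2 3 1 5 4 6 / 4 6 5 2 3 1 / 6 1 4 3 5 2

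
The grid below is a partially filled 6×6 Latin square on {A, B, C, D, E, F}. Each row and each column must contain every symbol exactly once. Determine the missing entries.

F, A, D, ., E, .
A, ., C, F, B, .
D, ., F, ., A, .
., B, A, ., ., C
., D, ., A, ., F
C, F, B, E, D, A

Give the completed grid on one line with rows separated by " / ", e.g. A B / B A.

(r1,c6) = B
(r2,c2) = E
(r2,c6) = D
(r3,c2) = C
(r3,c4) = B
(r3,c6) = E
(r4,c1) = E
(r4,c4) = D
(r4,c5) = F
(r5,c1) = B
(r5,c3) = E
(r5,c5) = C
(r1,c4) = C

F A D C E B / A E C F B D / D C F B A E / E B A D F C / B D E A C F / C F B E D A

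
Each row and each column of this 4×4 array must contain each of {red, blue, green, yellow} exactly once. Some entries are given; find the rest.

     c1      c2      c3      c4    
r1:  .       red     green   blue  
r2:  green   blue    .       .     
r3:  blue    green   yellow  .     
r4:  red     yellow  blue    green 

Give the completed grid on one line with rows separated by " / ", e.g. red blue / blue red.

yellow red green blue / green blue red yellow / blue green yellow red / red yellow blue green

(r1,c1) = yellow
(r2,c3) = red
(r2,c4) = yellow
(r3,c4) = red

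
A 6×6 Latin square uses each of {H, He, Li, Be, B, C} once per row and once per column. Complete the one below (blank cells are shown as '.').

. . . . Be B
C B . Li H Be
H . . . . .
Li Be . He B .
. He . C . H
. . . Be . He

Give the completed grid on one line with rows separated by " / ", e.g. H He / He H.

At row 1, column 1: row 1 has {Be,B}; column 1 has {H,Li,C}; that leaves He.
At row 1, column 4: row 1 has {He,Be,B}; column 4 has {He,Li,Be,C}; that leaves H.
At row 2, column 3: row 2 has {H,Li,Be,B,C}; column 3 is empty so far; that leaves He.
At row 3, column 4: row 3 has {H}; column 4 has {H,He,Li,Be,C}; that leaves B.
At row 4, column 6: row 4 has {He,Li,Be,B}; column 6 has {H,He,Be,B}; that leaves C.
At row 5, column 5: row 5 has {H,He,C}; column 5 has {H,Be,B}; that leaves Li.
At row 6, column 1: row 6 has {He,Be}; column 1 has {H,He,Li,C}; that leaves B.
At row 6, column 5: row 6 has {He,Be,B}; column 5 has {H,Li,Be,B}; that leaves C.
At row 3, column 5: row 3 has {H,B}; column 5 has {H,Li,Be,B,C}; that leaves He.
At row 3, column 6: row 3 has {H,He,B}; column 6 has {H,He,Be,B,C}; that leaves Li.
At row 4, column 3: row 4 has {He,Li,Be,B,C}; column 3 has {He}; that leaves H.
At row 5, column 1: row 5 has {H,He,Li,C}; column 1 has {H,He,Li,B,C}; that leaves Be.
At row 5, column 3: row 5 has {H,He,Li,Be,C}; column 3 has {H,He}; that leaves B.
At row 6, column 3: row 6 has {He,Be,B,C}; column 3 has {H,He,B}; that leaves Li.
At row 1, column 3: row 1 has {H,He,Be,B}; column 3 has {H,He,Li,B}; that leaves C.
At row 3, column 2: row 3 has {H,He,Li,B}; column 2 has {He,Be,B}; that leaves C.
At row 3, column 3: row 3 has {H,He,Li,B,C}; column 3 has {H,He,Li,B,C}; that leaves Be.
At row 6, column 2: row 6 has {He,Li,Be,B,C}; column 2 has {He,Be,B,C}; that leaves H.
At row 1, column 2: row 1 has {H,He,Be,B,C}; column 2 has {H,He,Be,B,C}; that leaves Li.

He Li C H Be B / C B He Li H Be / H C Be B He Li / Li Be H He B C / Be He B C Li H / B H Li Be C He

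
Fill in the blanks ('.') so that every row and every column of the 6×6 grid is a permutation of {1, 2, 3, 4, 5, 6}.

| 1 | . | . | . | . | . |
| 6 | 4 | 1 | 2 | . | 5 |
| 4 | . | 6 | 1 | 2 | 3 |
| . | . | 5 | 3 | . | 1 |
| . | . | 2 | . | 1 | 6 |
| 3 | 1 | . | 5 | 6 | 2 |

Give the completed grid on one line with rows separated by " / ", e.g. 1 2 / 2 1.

1 2 3 6 5 4 / 6 4 1 2 3 5 / 4 5 6 1 2 3 / 2 6 5 3 4 1 / 5 3 2 4 1 6 / 3 1 4 5 6 2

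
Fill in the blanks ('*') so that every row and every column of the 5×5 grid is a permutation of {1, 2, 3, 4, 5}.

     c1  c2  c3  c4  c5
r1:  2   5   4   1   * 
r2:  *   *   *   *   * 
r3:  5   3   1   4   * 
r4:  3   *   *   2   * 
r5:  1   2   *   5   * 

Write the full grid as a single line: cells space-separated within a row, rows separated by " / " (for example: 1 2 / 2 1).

(r1,c5) = 3
(r2,c1) = 4
(r2,c2) = 1
(r2,c4) = 3
(r3,c5) = 2
(r4,c2) = 4
(r4,c3) = 5
(r4,c5) = 1
(r5,c3) = 3
(r5,c5) = 4
(r2,c3) = 2
(r2,c5) = 5

2 5 4 1 3 / 4 1 2 3 5 / 5 3 1 4 2 / 3 4 5 2 1 / 1 2 3 5 4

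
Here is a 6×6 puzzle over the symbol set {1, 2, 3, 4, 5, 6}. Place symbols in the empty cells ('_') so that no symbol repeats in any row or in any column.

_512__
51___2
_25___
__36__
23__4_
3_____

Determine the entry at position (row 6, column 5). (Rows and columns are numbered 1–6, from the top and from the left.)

(r4,c2) = 4
(r5,c3) = 6
(r6,c2) = 6
(r2,c3) = 4
(r2,c4) = 3
(r2,c5) = 6
(r4,c1) = 1
(r4,c6) = 5
(r5,c6) = 1
(r6,c3) = 2
(r6,c6) = 4
(r1,c5) = 3
(r1,c6) = 6
(r3,c5) = 1
(r3,c6) = 3
(r4,c5) = 2
(r5,c4) = 5
(r6,c4) = 1
(r6,c5) = 5

5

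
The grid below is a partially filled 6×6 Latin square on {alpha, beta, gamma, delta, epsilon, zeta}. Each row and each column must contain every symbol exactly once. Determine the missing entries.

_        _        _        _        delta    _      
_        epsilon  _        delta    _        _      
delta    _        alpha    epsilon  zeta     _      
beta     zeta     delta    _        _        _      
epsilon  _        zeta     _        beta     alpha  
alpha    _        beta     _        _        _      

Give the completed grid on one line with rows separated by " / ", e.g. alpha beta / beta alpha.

row 2 has {delta,epsilon}; column 3 has {alpha,beta,delta,zeta} — only gamma is left for (r2,c3).
row 2 has {gamma,delta,epsilon}; column 5 has {beta,delta,zeta} — only alpha is left for (r2,c5).
row 5 has {alpha,beta,epsilon,zeta}; column 4 has {delta,epsilon} — only gamma is left for (r5,c4).
row 6 has {alpha,beta}; column 4 has {gamma,delta,epsilon} — only zeta is left for (r6,c4).
row 1 has {delta}; column 3 has {alpha,beta,gamma,delta,zeta} — only epsilon is left for (r1,c3).
row 2 has {alpha,gamma,delta,epsilon}; column 1 has {alpha,beta,delta,epsilon} — only zeta is left for (r2,c1).
row 2 has {alpha,gamma,delta,epsilon,zeta}; column 6 has {alpha} — only beta is left for (r2,c6).
row 3 has {alpha,delta,epsilon,zeta}; column 6 has {alpha,beta} — only gamma is left for (r3,c6).
row 4 has {beta,delta,zeta}; column 4 has {gamma,delta,epsilon,zeta} — only alpha is left for (r4,c4).
row 4 has {alpha,beta,delta,zeta}; column 6 has {alpha,beta,gamma} — only epsilon is left for (r4,c6).
row 5 has {alpha,beta,gamma,epsilon,zeta}; column 2 has {epsilon,zeta} — only delta is left for (r5,c2).
row 6 has {alpha,beta,zeta}; column 2 has {delta,epsilon,zeta} — only gamma is left for (r6,c2).
row 6 has {alpha,beta,gamma,zeta}; column 5 has {alpha,beta,delta,zeta} — only epsilon is left for (r6,c5).
row 6 has {alpha,beta,gamma,epsilon,zeta}; column 6 has {alpha,beta,gamma,epsilon} — only delta is left for (r6,c6).
row 1 has {delta,epsilon}; column 1 has {alpha,beta,delta,epsilon,zeta} — only gamma is left for (r1,c1).
row 1 has {gamma,delta,epsilon}; column 4 has {alpha,gamma,delta,epsilon,zeta} — only beta is left for (r1,c4).
row 1 has {beta,gamma,delta,epsilon}; column 6 has {alpha,beta,gamma,delta,epsilon} — only zeta is left for (r1,c6).
row 3 has {alpha,gamma,delta,epsilon,zeta}; column 2 has {gamma,delta,epsilon,zeta} — only beta is left for (r3,c2).
row 4 has {alpha,beta,delta,epsilon,zeta}; column 5 has {alpha,beta,delta,epsilon,zeta} — only gamma is left for (r4,c5).
row 1 has {beta,gamma,delta,epsilon,zeta}; column 2 has {beta,gamma,delta,epsilon,zeta} — only alpha is left for (r1,c2).

gamma alpha epsilon beta delta zeta / zeta epsilon gamma delta alpha beta / delta beta alpha epsilon zeta gamma / beta zeta delta alpha gamma epsilon / epsilon delta zeta gamma beta alpha / alpha gamma beta zeta epsilon delta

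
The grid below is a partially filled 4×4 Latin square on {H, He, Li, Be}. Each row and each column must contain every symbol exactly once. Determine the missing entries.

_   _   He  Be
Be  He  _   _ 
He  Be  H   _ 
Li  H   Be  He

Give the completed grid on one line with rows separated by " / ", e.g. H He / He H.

H Li He Be / Be He Li H / He Be H Li / Li H Be He

(r1,c1) = H
(r1,c2) = Li
(r2,c3) = Li
(r2,c4) = H
(r3,c4) = Li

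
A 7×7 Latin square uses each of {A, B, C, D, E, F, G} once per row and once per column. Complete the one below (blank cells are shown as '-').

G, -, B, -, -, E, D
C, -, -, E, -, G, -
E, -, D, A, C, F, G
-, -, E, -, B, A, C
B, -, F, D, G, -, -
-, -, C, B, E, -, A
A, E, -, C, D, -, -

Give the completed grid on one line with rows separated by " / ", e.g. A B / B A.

row 1 has {B,D,E,G}; column 4 has {A,B,C,D,E} — only F is left for (r1,c4).
row 1 has {B,D,E,F,G}; column 5 has {B,C,D,E,G} — only A is left for (r1,c5).
row 2 has {C,E,G}; column 3 has {B,C,D,E,F} — only A is left for (r2,c3).
row 2 has {A,C,E,G}; column 5 has {A,B,C,D,E,G} — only F is left for (r2,c5).
row 2 has {A,C,E,F,G}; column 7 has {A,C,D,G} — only B is left for (r2,c7).
row 3 has {A,C,D,E,F,G}; column 2 has {E} — only B is left for (r3,c2).
row 4 has {A,B,C,E}; column 4 has {A,B,C,D,E,F} — only G is left for (r4,c4).
row 5 has {B,D,F,G}; column 6 has {A,E,F,G} — only C is left for (r5,c6).
row 5 has {B,C,D,F,G}; column 7 has {A,B,C,D,G} — only E is left for (r5,c7).
row 6 has {A,B,C,E}; column 6 has {A,C,E,F,G} — only D is left for (r6,c6).
row 7 has {A,C,D,E}; column 3 has {A,B,C,D,E,F} — only G is left for (r7,c3).
row 7 has {A,C,D,E,G}; column 6 has {A,C,D,E,F,G} — only B is left for (r7,c6).
row 7 has {A,B,C,D,E,G}; column 7 has {A,B,C,D,E,G} — only F is left for (r7,c7).
row 1 has {A,B,D,E,F,G}; column 2 has {B,E} — only C is left for (r1,c2).
row 2 has {A,B,C,E,F,G}; column 2 has {B,C,E} — only D is left for (r2,c2).
row 4 has {A,B,C,E,G}; column 2 has {B,C,D,E} — only F is left for (r4,c2).
row 5 has {B,C,D,E,F,G}; column 2 has {B,C,D,E,F} — only A is left for (r5,c2).
row 6 has {A,B,C,D,E}; column 1 has {A,B,C,E,G} — only F is left for (r6,c1).
row 6 has {A,B,C,D,E,F}; column 2 has {A,B,C,D,E,F} — only G is left for (r6,c2).
row 4 has {A,B,C,E,F,G}; column 1 has {A,B,C,E,F,G} — only D is left for (r4,c1).

G C B F A E D / C D A E F G B / E B D A C F G / D F E G B A C / B A F D G C E / F G C B E D A / A E G C D B F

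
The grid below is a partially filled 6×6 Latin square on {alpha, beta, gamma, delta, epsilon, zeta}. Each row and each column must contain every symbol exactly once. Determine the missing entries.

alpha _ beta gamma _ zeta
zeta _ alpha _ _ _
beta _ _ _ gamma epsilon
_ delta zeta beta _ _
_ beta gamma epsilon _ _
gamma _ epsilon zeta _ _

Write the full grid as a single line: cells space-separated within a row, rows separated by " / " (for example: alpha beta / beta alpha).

alpha epsilon beta gamma delta zeta / zeta gamma alpha delta epsilon beta / beta zeta delta alpha gamma epsilon / epsilon delta zeta beta alpha gamma / delta beta gamma epsilon zeta alpha / gamma alpha epsilon zeta beta delta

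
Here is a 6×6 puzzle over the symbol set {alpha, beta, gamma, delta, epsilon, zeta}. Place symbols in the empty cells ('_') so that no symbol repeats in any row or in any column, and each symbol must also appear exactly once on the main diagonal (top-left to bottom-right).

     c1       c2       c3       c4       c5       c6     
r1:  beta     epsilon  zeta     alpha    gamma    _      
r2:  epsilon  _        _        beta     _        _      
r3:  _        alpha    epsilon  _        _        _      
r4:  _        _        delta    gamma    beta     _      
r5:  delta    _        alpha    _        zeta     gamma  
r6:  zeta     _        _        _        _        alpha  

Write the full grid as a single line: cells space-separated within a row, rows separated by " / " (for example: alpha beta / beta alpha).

beta epsilon zeta alpha gamma delta / epsilon delta gamma beta alpha zeta / gamma alpha epsilon zeta delta beta / alpha zeta delta gamma beta epsilon / delta beta alpha epsilon zeta gamma / zeta gamma beta delta epsilon alpha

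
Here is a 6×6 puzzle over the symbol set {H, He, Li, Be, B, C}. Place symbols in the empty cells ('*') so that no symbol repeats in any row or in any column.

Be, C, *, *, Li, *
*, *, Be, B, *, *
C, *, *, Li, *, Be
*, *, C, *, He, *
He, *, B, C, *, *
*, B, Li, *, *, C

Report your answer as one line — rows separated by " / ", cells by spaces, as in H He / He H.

Be C He H Li B / Li H Be B C He / C He H Li B Be / B Li C Be He H / He Be B C H Li / H B Li He Be C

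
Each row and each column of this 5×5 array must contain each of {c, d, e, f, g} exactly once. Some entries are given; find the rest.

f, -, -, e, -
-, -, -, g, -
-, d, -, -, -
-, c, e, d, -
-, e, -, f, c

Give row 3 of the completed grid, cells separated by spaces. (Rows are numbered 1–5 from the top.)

e d f c g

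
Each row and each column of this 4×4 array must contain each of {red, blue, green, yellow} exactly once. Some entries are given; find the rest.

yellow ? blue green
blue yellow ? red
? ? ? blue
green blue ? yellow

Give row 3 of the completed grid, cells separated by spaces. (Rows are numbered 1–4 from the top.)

(r1,c2): row 1 has {blue,green,yellow}; column 2 has {blue,yellow}, so it must be red.
(r2,c3): row 2 has {red,blue,yellow}; column 3 has {blue}, so it must be green.
(r3,c1): row 3 has {blue}; column 1 has {blue,green,yellow}, so it must be red.
(r3,c2): row 3 has {red,blue}; column 2 has {red,blue,yellow}, so it must be green.
(r3,c3): row 3 has {red,blue,green}; column 3 has {blue,green}, so it must be yellow.

red green yellow blue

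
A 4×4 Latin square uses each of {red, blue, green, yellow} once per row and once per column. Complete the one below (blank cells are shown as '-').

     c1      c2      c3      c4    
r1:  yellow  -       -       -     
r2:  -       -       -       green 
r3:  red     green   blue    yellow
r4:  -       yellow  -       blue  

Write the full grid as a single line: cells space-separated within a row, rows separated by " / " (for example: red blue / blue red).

yellow blue green red / blue red yellow green / red green blue yellow / green yellow red blue

(r1,c4) = red
(r2,c1) = blue
(r2,c2) = red
(r2,c3) = yellow
(r4,c1) = green
(r4,c3) = red
(r1,c2) = blue
(r1,c3) = green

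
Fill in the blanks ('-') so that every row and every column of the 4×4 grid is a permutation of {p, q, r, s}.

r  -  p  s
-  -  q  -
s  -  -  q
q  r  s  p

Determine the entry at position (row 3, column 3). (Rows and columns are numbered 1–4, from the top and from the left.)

Cell (r1,c2): row 1 has {p,r,s}; column 2 has {r} → q.
Cell (r2,c1): row 2 has {q}; column 1 has {q,r,s} → p.
Cell (r2,c2): row 2 has {p,q}; column 2 has {q,r} → s.
Cell (r2,c4): row 2 has {p,q,s}; column 4 has {p,q,s} → r.
Cell (r3,c2): row 3 has {q,s}; column 2 has {q,r,s} → p.
Cell (r3,c3): row 3 has {p,q,s}; column 3 has {p,q,s} → r.

r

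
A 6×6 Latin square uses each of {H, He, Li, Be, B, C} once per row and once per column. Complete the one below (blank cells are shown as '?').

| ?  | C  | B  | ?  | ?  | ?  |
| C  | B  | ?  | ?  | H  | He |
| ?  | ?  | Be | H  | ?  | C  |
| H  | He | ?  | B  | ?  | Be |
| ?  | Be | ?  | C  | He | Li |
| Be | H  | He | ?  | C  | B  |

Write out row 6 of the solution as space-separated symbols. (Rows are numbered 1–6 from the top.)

Be H He Li C B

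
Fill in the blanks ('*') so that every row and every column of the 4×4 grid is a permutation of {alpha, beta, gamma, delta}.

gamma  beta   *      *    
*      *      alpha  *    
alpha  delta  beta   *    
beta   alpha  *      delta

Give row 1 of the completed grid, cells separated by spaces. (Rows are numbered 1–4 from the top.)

At row 1, column 3: row 1 has {beta,gamma}; column 3 has {alpha,beta}; that leaves delta.
At row 1, column 4: row 1 has {beta,gamma,delta}; column 4 has {delta}; that leaves alpha.

gamma beta delta alpha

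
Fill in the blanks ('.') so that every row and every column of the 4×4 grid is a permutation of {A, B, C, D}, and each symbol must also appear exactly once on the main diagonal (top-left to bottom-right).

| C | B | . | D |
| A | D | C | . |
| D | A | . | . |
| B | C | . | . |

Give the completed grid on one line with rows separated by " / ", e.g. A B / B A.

Cell (r1,c3): row 1 has {B,C,D}; column 3 has {C} → A.
Cell (r2,c4): row 2 has {A,C,D}; column 4 has {D} → B.
Cell (r3,c3): row 3 has {A,D}; column 3 has {A,C}; the diagonal has {C,D} → B.
Cell (r3,c4): row 3 has {A,B,D}; column 4 has {B,D} → C.
Cell (r4,c3): row 4 has {B,C}; column 3 has {A,B,C} → D.
Cell (r4,c4): row 4 has {B,C,D}; column 4 has {B,C,D}; the diagonal has {B,C,D} → A.

C B A D / A D C B / D A B C / B C D A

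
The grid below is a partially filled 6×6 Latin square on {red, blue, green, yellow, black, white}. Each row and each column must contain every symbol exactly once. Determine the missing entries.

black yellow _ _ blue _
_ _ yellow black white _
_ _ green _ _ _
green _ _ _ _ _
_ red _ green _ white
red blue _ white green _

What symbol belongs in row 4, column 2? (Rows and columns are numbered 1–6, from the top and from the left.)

At row 1, column 4: row 1 has {blue,yellow,black}; column 4 has {green,black,white}; that leaves red.
At row 1, column 6: row 1 has {red,blue,yellow,black}; column 6 has {white}; that leaves green.
At row 2, column 1: row 2 has {yellow,black,white}; column 1 has {red,green,black}; that leaves blue.
At row 2, column 2: row 2 has {blue,yellow,black,white}; column 2 has {red,blue,yellow}; that leaves green.
At row 2, column 6: row 2 has {blue,green,yellow,black,white}; column 6 has {green,white}; that leaves red.
At row 5, column 1: row 5 has {red,green,white}; column 1 has {red,blue,green,black}; that leaves yellow.
At row 5, column 5: row 5 has {red,green,yellow,white}; column 5 has {blue,green,white}; that leaves black.
At row 6, column 3: row 6 has {red,blue,green,white}; column 3 has {green,yellow}; that leaves black.
At row 6, column 6: row 6 has {red,blue,green,black,white}; column 6 has {red,green,white}; that leaves yellow.
At row 1, column 3: row 1 has {red,blue,green,yellow,black}; column 3 has {green,yellow,black}; that leaves white.
At row 3, column 1: row 3 has {green}; column 1 has {red,blue,green,yellow,black}; that leaves white.
At row 3, column 2: row 3 has {green,white}; column 2 has {red,blue,green,yellow}; that leaves black.
At row 3, column 6: row 3 has {green,black,white}; column 6 has {red,green,yellow,white}; that leaves blue.
At row 4, column 2: row 4 has {green}; column 2 has {red,blue,green,yellow,black}; that leaves white.

white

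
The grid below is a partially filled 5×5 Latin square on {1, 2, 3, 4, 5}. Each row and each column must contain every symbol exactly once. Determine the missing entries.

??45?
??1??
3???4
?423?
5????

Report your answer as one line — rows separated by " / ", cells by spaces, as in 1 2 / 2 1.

Cell (r3,c3): row 3 has {3,4}; column 3 has {1,2,4} → 5.
Cell (r4,c1): row 4 has {2,3,4}; column 1 has {3,5} → 1.
Cell (r4,c5): row 4 has {1,2,3,4}; column 5 has {4} → 5.
Cell (r5,c3): row 5 has {5}; column 3 has {1,2,4,5} → 3.
Cell (r1,c1): row 1 has {4,5}; column 1 has {1,3,5} → 2.
Cell (r2,c1): row 2 has {1}; column 1 has {1,2,3,5} → 4.
Cell (r2,c4): row 2 has {1,4}; column 4 has {3,5} → 2.
Cell (r2,c5): row 2 has {1,2,4}; column 5 has {4,5} → 3.
Cell (r3,c4): row 3 has {3,4,5}; column 4 has {2,3,5} → 1.
Cell (r5,c4): row 5 has {3,5}; column 4 has {1,2,3,5} → 4.
Cell (r1,c5): row 1 has {2,4,5}; column 5 has {3,4,5} → 1.
Cell (r2,c2): row 2 has {1,2,3,4}; column 2 has {4} → 5.
Cell (r3,c2): row 3 has {1,3,4,5}; column 2 has {4,5} → 2.
Cell (r5,c2): row 5 has {3,4,5}; column 2 has {2,4,5} → 1.
Cell (r5,c5): row 5 has {1,3,4,5}; column 5 has {1,3,4,5} → 2.
Cell (r1,c2): row 1 has {1,2,4,5}; column 2 has {1,2,4,5} → 3.

2 3 4 5 1 / 4 5 1 2 3 / 3 2 5 1 4 / 1 4 2 3 5 / 5 1 3 4 2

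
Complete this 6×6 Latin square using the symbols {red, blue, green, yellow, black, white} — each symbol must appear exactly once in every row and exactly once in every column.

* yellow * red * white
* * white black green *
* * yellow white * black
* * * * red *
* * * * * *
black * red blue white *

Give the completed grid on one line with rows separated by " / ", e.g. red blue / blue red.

blue yellow green red black white / yellow blue white black green red / green red yellow white blue black / white black blue yellow red green / red white black green yellow blue / black green red blue white yellow

(r3,c5) = blue
(r6,c2) = green
(r6,c6) = yellow
(r1,c5) = black
(r3,c2) = red
(r5,c5) = yellow
(r2,c2) = blue
(r2,c6) = red
(r3,c1) = green
(r5,c4) = green
(r5,c6) = blue
(r1,c1) = blue
(r1,c3) = green
(r2,c1) = yellow
(r4,c1) = white
(r4,c2) = black
(r4,c3) = blue
(r4,c4) = yellow
(r4,c6) = green
(r5,c1) = red
(r5,c2) = white
(r5,c3) = black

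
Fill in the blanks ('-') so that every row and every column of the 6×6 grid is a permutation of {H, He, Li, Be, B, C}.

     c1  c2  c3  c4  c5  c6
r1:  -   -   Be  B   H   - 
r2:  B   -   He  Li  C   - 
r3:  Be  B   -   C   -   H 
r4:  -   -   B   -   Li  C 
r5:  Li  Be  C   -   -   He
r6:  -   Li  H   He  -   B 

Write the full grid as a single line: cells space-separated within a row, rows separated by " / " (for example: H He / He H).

He C Be B H Li / B H He Li C Be / Be B Li C He H / H He B Be Li C / Li Be C H B He / C Li H He Be B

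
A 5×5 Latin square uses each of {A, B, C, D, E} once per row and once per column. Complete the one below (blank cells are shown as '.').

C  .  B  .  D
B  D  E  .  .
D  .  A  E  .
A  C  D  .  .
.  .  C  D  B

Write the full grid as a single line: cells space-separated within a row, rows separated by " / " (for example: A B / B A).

Cell (r1,c4): row 1 has {B,C,D}; column 4 has {D,E} → A.
Cell (r2,c4): row 2 has {B,D,E}; column 4 has {A,D,E} → C.
Cell (r2,c5): row 2 has {B,C,D,E}; column 5 has {B,D} → A.
Cell (r3,c2): row 3 has {A,D,E}; column 2 has {C,D} → B.
Cell (r3,c5): row 3 has {A,B,D,E}; column 5 has {A,B,D} → C.
Cell (r4,c4): row 4 has {A,C,D}; column 4 has {A,C,D,E} → B.
Cell (r4,c5): row 4 has {A,B,C,D}; column 5 has {A,B,C,D} → E.
Cell (r5,c1): row 5 has {B,C,D}; column 1 has {A,B,C,D} → E.
Cell (r5,c2): row 5 has {B,C,D,E}; column 2 has {B,C,D} → A.
Cell (r1,c2): row 1 has {A,B,C,D}; column 2 has {A,B,C,D} → E.

C E B A D / B D E C A / D B A E C / A C D B E / E A C D B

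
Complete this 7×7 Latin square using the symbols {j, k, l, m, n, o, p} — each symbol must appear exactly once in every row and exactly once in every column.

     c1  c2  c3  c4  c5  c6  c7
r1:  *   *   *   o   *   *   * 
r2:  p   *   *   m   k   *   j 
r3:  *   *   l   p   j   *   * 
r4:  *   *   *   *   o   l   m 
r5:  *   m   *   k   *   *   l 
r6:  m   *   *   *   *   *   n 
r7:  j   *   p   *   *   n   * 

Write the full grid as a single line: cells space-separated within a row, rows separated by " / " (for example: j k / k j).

l j m o n k p / p l n m k o j / o n l p j m k / k p j n o l m / n m o k p j l / m o k j l p n / j k p l m n o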